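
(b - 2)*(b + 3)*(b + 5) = b^3 + 6*b^2 - b - 30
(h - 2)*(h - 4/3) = h^2 - 10*h/3 + 8/3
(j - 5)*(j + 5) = j^2 - 25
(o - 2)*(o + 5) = o^2 + 3*o - 10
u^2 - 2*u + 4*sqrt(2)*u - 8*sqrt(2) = (u - 2)*(u + 4*sqrt(2))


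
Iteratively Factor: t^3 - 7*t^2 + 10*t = (t - 5)*(t^2 - 2*t) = (t - 5)*(t - 2)*(t)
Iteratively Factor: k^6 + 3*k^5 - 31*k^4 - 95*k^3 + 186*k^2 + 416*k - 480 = (k - 1)*(k^5 + 4*k^4 - 27*k^3 - 122*k^2 + 64*k + 480) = (k - 1)*(k + 3)*(k^4 + k^3 - 30*k^2 - 32*k + 160) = (k - 1)*(k + 3)*(k + 4)*(k^3 - 3*k^2 - 18*k + 40) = (k - 2)*(k - 1)*(k + 3)*(k + 4)*(k^2 - k - 20) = (k - 5)*(k - 2)*(k - 1)*(k + 3)*(k + 4)*(k + 4)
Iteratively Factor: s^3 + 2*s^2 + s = (s + 1)*(s^2 + s) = (s + 1)^2*(s)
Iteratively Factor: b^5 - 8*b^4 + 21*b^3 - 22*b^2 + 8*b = (b - 1)*(b^4 - 7*b^3 + 14*b^2 - 8*b) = b*(b - 1)*(b^3 - 7*b^2 + 14*b - 8) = b*(b - 4)*(b - 1)*(b^2 - 3*b + 2) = b*(b - 4)*(b - 1)^2*(b - 2)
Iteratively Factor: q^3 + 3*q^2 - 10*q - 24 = (q + 4)*(q^2 - q - 6) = (q - 3)*(q + 4)*(q + 2)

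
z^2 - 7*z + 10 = (z - 5)*(z - 2)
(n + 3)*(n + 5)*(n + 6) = n^3 + 14*n^2 + 63*n + 90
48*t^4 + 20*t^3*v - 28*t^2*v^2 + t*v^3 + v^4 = (-4*t + v)*(-2*t + v)*(t + v)*(6*t + v)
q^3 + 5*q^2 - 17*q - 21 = (q - 3)*(q + 1)*(q + 7)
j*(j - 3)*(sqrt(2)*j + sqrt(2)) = sqrt(2)*j^3 - 2*sqrt(2)*j^2 - 3*sqrt(2)*j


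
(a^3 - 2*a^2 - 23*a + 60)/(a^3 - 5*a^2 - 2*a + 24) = (a + 5)/(a + 2)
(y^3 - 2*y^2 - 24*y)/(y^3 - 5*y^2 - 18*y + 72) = y/(y - 3)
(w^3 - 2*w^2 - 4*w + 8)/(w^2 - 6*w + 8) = (w^2 - 4)/(w - 4)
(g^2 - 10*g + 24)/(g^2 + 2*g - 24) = (g - 6)/(g + 6)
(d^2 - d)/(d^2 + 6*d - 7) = d/(d + 7)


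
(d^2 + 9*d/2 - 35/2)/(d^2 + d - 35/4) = 2*(d + 7)/(2*d + 7)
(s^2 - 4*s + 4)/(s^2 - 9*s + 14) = (s - 2)/(s - 7)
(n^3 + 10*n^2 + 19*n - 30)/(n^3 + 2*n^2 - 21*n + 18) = (n + 5)/(n - 3)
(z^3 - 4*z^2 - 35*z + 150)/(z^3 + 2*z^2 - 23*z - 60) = (z^2 + z - 30)/(z^2 + 7*z + 12)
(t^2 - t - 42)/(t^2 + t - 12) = (t^2 - t - 42)/(t^2 + t - 12)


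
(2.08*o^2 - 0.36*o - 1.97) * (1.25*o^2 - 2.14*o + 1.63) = 2.6*o^4 - 4.9012*o^3 + 1.6983*o^2 + 3.629*o - 3.2111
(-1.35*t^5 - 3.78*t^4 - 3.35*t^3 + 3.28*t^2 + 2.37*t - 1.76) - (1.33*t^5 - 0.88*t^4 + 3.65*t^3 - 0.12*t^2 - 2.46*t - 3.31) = -2.68*t^5 - 2.9*t^4 - 7.0*t^3 + 3.4*t^2 + 4.83*t + 1.55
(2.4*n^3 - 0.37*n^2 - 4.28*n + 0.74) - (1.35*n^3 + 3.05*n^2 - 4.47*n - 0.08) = 1.05*n^3 - 3.42*n^2 + 0.19*n + 0.82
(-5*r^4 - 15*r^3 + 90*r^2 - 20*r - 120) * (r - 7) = -5*r^5 + 20*r^4 + 195*r^3 - 650*r^2 + 20*r + 840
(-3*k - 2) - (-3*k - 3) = 1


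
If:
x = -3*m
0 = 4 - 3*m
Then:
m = 4/3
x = -4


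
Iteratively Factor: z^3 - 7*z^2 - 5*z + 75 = (z + 3)*(z^2 - 10*z + 25) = (z - 5)*(z + 3)*(z - 5)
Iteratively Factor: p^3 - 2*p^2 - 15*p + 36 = (p - 3)*(p^2 + p - 12) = (p - 3)^2*(p + 4)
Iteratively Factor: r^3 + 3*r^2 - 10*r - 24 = (r + 2)*(r^2 + r - 12) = (r + 2)*(r + 4)*(r - 3)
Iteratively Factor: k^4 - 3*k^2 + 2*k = (k)*(k^3 - 3*k + 2) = k*(k - 1)*(k^2 + k - 2) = k*(k - 1)*(k + 2)*(k - 1)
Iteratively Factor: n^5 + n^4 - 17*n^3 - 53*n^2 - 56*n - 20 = (n + 2)*(n^4 - n^3 - 15*n^2 - 23*n - 10) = (n + 2)^2*(n^3 - 3*n^2 - 9*n - 5) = (n + 1)*(n + 2)^2*(n^2 - 4*n - 5) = (n + 1)^2*(n + 2)^2*(n - 5)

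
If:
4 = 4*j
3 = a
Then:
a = 3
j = 1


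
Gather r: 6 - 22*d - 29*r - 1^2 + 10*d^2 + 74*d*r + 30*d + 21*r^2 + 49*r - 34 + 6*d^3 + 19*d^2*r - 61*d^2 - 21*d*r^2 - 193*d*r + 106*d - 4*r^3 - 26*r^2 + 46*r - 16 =6*d^3 - 51*d^2 + 114*d - 4*r^3 + r^2*(-21*d - 5) + r*(19*d^2 - 119*d + 66) - 45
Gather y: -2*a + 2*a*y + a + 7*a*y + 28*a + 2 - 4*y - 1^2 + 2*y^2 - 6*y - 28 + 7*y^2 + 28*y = 27*a + 9*y^2 + y*(9*a + 18) - 27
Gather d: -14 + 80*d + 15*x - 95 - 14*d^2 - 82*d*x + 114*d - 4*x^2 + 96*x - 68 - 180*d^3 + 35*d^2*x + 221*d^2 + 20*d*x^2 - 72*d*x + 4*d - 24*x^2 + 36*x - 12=-180*d^3 + d^2*(35*x + 207) + d*(20*x^2 - 154*x + 198) - 28*x^2 + 147*x - 189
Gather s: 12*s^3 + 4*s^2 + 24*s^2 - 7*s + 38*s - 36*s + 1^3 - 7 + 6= 12*s^3 + 28*s^2 - 5*s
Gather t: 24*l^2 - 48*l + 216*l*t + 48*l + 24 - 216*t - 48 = 24*l^2 + t*(216*l - 216) - 24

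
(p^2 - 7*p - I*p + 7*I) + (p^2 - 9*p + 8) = 2*p^2 - 16*p - I*p + 8 + 7*I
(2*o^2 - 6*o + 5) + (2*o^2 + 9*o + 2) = 4*o^2 + 3*o + 7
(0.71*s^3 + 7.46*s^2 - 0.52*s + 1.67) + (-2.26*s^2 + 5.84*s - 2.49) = 0.71*s^3 + 5.2*s^2 + 5.32*s - 0.82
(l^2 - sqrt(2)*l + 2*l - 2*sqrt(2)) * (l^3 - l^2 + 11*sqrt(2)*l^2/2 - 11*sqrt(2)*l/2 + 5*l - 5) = l^5 + l^4 + 9*sqrt(2)*l^4/2 - 8*l^3 + 9*sqrt(2)*l^3/2 - 14*sqrt(2)*l^2 - 6*l^2 - 5*sqrt(2)*l + 12*l + 10*sqrt(2)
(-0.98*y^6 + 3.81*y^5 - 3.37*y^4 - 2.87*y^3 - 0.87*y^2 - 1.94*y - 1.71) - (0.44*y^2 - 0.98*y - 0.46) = -0.98*y^6 + 3.81*y^5 - 3.37*y^4 - 2.87*y^3 - 1.31*y^2 - 0.96*y - 1.25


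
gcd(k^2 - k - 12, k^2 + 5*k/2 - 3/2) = k + 3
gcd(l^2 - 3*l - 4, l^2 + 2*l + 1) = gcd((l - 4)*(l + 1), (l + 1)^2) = l + 1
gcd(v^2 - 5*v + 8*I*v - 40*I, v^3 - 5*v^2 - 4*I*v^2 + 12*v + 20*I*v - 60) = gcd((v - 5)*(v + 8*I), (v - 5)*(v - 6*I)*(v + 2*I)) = v - 5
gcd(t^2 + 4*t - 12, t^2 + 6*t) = t + 6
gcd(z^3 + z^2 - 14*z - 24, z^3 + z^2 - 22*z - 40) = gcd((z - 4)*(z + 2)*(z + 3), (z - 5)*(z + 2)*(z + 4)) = z + 2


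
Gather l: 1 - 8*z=1 - 8*z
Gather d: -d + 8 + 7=15 - d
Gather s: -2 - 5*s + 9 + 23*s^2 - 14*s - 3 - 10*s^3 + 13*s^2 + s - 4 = -10*s^3 + 36*s^2 - 18*s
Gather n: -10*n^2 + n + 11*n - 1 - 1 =-10*n^2 + 12*n - 2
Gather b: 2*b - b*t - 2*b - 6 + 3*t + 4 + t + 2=-b*t + 4*t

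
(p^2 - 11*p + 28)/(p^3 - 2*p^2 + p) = (p^2 - 11*p + 28)/(p*(p^2 - 2*p + 1))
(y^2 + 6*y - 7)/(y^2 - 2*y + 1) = (y + 7)/(y - 1)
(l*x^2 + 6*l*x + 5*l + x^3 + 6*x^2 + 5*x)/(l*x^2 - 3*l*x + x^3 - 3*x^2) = (x^2 + 6*x + 5)/(x*(x - 3))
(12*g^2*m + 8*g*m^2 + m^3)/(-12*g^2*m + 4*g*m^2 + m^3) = (-2*g - m)/(2*g - m)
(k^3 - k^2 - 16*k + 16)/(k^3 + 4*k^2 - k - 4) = (k - 4)/(k + 1)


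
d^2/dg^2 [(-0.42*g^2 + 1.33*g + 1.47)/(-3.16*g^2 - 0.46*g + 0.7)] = (7.105427357601e-15*g^4 - 27.78272*g^3 - 82.498752*g^2 - 30.472512*g - 7.570304)/(31.554496*g^6 + 13.780128*g^5 - 18.963792*g^4 - 6.007784*g^3 + 4.20084*g^2 + 0.6762*g - 0.343)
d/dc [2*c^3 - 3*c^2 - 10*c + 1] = 6*c^2 - 6*c - 10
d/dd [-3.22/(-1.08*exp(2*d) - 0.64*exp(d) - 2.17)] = (-6.9552*exp(d) - 2.0608)*exp(d)/(1.08*exp(2*d) + 0.64*exp(d) + 2.17)^2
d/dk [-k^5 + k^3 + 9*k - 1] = -5*k^4 + 3*k^2 + 9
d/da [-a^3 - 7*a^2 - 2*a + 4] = -3*a^2 - 14*a - 2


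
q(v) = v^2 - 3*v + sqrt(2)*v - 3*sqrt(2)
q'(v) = 2*v - 3 + sqrt(2)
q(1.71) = -4.03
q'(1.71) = 1.83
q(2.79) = -0.88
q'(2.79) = 3.99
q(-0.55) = -3.07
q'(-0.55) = -2.69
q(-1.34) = -0.32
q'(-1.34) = -4.27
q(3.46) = 2.24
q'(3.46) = 5.33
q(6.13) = 23.61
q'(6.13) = 10.67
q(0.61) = -4.84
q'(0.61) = -0.37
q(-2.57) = 6.44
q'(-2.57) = -6.73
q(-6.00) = 41.27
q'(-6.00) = -13.59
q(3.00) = 0.00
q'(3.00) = 4.41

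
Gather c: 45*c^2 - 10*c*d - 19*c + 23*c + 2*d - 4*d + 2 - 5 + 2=45*c^2 + c*(4 - 10*d) - 2*d - 1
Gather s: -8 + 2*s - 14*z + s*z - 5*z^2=s*(z + 2) - 5*z^2 - 14*z - 8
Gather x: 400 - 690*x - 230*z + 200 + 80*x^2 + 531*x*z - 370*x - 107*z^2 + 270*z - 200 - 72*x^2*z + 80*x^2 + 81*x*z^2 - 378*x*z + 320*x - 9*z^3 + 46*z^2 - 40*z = x^2*(160 - 72*z) + x*(81*z^2 + 153*z - 740) - 9*z^3 - 61*z^2 + 400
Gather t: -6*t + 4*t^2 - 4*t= 4*t^2 - 10*t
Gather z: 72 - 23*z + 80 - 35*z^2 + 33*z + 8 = -35*z^2 + 10*z + 160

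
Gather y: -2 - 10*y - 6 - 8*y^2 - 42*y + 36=-8*y^2 - 52*y + 28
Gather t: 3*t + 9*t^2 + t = 9*t^2 + 4*t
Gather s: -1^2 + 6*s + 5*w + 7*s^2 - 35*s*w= 7*s^2 + s*(6 - 35*w) + 5*w - 1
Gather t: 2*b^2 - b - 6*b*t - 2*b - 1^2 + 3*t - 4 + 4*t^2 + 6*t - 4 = 2*b^2 - 3*b + 4*t^2 + t*(9 - 6*b) - 9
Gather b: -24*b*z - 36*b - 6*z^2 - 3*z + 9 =b*(-24*z - 36) - 6*z^2 - 3*z + 9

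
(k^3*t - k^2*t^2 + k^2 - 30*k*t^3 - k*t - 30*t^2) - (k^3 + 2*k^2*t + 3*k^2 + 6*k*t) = k^3*t - k^3 - k^2*t^2 - 2*k^2*t - 2*k^2 - 30*k*t^3 - 7*k*t - 30*t^2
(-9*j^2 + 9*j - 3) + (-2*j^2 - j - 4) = -11*j^2 + 8*j - 7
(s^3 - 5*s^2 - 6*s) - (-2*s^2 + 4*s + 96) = s^3 - 3*s^2 - 10*s - 96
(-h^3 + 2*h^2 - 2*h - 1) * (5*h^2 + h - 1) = -5*h^5 + 9*h^4 - 7*h^3 - 9*h^2 + h + 1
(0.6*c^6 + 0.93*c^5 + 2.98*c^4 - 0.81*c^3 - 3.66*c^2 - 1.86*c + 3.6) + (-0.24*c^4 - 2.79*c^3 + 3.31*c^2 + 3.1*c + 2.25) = 0.6*c^6 + 0.93*c^5 + 2.74*c^4 - 3.6*c^3 - 0.35*c^2 + 1.24*c + 5.85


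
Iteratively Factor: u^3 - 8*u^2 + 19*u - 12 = (u - 4)*(u^2 - 4*u + 3) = (u - 4)*(u - 3)*(u - 1)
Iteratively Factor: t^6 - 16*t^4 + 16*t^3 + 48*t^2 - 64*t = (t + 4)*(t^5 - 4*t^4 + 16*t^2 - 16*t) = (t - 2)*(t + 4)*(t^4 - 2*t^3 - 4*t^2 + 8*t) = (t - 2)^2*(t + 4)*(t^3 - 4*t) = (t - 2)^2*(t + 2)*(t + 4)*(t^2 - 2*t) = (t - 2)^3*(t + 2)*(t + 4)*(t)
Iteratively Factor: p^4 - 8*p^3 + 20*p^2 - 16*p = (p - 4)*(p^3 - 4*p^2 + 4*p) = (p - 4)*(p - 2)*(p^2 - 2*p) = (p - 4)*(p - 2)^2*(p)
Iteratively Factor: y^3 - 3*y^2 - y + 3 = (y - 3)*(y^2 - 1) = (y - 3)*(y + 1)*(y - 1)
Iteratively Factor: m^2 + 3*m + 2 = (m + 1)*(m + 2)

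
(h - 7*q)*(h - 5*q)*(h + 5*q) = h^3 - 7*h^2*q - 25*h*q^2 + 175*q^3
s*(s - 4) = s^2 - 4*s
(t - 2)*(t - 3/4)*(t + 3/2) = t^3 - 5*t^2/4 - 21*t/8 + 9/4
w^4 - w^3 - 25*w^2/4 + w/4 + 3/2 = (w - 3)*(w - 1/2)*(w + 1/2)*(w + 2)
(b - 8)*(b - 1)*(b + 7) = b^3 - 2*b^2 - 55*b + 56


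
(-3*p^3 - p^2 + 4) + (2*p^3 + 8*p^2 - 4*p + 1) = -p^3 + 7*p^2 - 4*p + 5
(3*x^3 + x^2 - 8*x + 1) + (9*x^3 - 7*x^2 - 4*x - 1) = 12*x^3 - 6*x^2 - 12*x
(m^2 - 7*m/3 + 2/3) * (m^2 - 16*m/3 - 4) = m^4 - 23*m^3/3 + 82*m^2/9 + 52*m/9 - 8/3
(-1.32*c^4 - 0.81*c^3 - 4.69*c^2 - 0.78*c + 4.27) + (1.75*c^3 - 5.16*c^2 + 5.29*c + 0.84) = -1.32*c^4 + 0.94*c^3 - 9.85*c^2 + 4.51*c + 5.11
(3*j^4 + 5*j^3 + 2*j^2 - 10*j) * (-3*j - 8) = -9*j^5 - 39*j^4 - 46*j^3 + 14*j^2 + 80*j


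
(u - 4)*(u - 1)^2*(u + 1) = u^4 - 5*u^3 + 3*u^2 + 5*u - 4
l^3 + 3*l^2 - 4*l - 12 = (l - 2)*(l + 2)*(l + 3)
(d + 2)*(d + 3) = d^2 + 5*d + 6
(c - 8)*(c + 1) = c^2 - 7*c - 8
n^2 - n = n*(n - 1)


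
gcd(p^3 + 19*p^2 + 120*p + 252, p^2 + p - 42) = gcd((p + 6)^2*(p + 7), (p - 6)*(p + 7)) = p + 7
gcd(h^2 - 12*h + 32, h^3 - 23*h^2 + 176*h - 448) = h - 8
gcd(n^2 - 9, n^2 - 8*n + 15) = n - 3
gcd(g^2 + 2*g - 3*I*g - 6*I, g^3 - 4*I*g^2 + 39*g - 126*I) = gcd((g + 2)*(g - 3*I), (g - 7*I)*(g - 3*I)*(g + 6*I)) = g - 3*I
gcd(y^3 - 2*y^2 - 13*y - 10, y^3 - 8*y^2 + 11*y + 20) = y^2 - 4*y - 5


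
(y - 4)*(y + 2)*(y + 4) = y^3 + 2*y^2 - 16*y - 32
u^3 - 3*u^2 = u^2*(u - 3)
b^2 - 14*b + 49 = (b - 7)^2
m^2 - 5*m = m*(m - 5)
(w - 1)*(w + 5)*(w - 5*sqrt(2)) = w^3 - 5*sqrt(2)*w^2 + 4*w^2 - 20*sqrt(2)*w - 5*w + 25*sqrt(2)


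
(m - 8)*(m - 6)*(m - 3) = m^3 - 17*m^2 + 90*m - 144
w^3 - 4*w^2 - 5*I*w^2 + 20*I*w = w*(w - 4)*(w - 5*I)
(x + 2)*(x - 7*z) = x^2 - 7*x*z + 2*x - 14*z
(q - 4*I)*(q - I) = q^2 - 5*I*q - 4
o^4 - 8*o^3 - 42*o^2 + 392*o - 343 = (o - 7)^2*(o - 1)*(o + 7)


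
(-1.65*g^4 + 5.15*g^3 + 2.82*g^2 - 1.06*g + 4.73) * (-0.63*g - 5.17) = 1.0395*g^5 + 5.286*g^4 - 28.4021*g^3 - 13.9116*g^2 + 2.5003*g - 24.4541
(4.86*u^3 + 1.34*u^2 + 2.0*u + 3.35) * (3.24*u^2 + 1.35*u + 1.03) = 15.7464*u^5 + 10.9026*u^4 + 13.2948*u^3 + 14.9342*u^2 + 6.5825*u + 3.4505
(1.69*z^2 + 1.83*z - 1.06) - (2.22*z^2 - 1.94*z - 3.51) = -0.53*z^2 + 3.77*z + 2.45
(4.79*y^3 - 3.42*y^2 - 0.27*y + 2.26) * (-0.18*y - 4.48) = -0.8622*y^4 - 20.8436*y^3 + 15.3702*y^2 + 0.8028*y - 10.1248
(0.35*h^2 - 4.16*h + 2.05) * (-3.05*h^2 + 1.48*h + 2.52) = -1.0675*h^4 + 13.206*h^3 - 11.5273*h^2 - 7.4492*h + 5.166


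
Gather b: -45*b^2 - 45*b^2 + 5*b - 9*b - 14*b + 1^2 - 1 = -90*b^2 - 18*b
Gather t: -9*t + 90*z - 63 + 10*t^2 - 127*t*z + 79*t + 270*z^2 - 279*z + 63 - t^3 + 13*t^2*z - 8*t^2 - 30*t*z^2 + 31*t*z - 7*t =-t^3 + t^2*(13*z + 2) + t*(-30*z^2 - 96*z + 63) + 270*z^2 - 189*z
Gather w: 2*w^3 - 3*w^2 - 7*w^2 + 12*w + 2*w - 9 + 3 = 2*w^3 - 10*w^2 + 14*w - 6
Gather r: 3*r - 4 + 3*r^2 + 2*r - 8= 3*r^2 + 5*r - 12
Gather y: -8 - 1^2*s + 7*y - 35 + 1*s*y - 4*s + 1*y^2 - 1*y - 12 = -5*s + y^2 + y*(s + 6) - 55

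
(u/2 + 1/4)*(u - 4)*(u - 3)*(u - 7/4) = u^4/2 - 33*u^3/8 + 159*u^2/16 - 71*u/16 - 21/4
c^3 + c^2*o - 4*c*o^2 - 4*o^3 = (c - 2*o)*(c + o)*(c + 2*o)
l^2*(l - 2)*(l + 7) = l^4 + 5*l^3 - 14*l^2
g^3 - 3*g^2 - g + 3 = (g - 3)*(g - 1)*(g + 1)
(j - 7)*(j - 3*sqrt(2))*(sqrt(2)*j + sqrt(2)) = sqrt(2)*j^3 - 6*sqrt(2)*j^2 - 6*j^2 - 7*sqrt(2)*j + 36*j + 42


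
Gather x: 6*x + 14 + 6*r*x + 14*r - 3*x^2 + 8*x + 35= 14*r - 3*x^2 + x*(6*r + 14) + 49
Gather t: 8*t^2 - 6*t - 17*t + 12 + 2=8*t^2 - 23*t + 14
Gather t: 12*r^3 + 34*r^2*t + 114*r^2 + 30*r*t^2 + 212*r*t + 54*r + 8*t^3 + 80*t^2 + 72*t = 12*r^3 + 114*r^2 + 54*r + 8*t^3 + t^2*(30*r + 80) + t*(34*r^2 + 212*r + 72)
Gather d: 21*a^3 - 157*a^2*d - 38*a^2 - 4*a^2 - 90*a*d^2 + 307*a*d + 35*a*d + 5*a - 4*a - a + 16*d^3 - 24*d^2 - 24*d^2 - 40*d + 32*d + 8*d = 21*a^3 - 42*a^2 + 16*d^3 + d^2*(-90*a - 48) + d*(-157*a^2 + 342*a)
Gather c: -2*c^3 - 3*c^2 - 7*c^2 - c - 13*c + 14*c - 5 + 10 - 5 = -2*c^3 - 10*c^2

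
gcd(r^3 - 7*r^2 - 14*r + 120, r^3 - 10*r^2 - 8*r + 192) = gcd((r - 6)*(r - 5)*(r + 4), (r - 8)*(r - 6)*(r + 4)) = r^2 - 2*r - 24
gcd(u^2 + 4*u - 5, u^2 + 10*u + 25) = u + 5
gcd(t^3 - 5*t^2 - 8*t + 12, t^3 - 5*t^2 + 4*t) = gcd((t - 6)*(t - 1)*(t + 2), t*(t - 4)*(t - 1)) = t - 1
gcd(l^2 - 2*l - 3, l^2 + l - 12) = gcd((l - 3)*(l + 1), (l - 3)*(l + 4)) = l - 3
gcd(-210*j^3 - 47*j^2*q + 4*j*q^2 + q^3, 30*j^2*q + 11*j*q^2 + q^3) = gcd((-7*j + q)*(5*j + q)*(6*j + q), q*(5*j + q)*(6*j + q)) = 30*j^2 + 11*j*q + q^2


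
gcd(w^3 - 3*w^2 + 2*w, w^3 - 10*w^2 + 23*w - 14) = w^2 - 3*w + 2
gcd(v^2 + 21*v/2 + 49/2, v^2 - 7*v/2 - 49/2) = v + 7/2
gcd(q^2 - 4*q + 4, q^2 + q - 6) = q - 2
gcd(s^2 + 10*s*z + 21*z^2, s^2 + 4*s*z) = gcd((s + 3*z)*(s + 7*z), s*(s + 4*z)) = 1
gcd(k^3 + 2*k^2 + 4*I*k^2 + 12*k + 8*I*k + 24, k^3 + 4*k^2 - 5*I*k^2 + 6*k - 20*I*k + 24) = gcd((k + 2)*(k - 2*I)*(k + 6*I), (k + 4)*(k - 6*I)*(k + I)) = 1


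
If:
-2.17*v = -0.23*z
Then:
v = 0.105990783410138*z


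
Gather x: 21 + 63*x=63*x + 21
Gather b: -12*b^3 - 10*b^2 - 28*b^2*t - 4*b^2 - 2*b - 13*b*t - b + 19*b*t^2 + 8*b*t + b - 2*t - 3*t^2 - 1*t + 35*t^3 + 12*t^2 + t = -12*b^3 + b^2*(-28*t - 14) + b*(19*t^2 - 5*t - 2) + 35*t^3 + 9*t^2 - 2*t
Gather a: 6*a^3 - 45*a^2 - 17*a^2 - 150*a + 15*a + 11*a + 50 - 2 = 6*a^3 - 62*a^2 - 124*a + 48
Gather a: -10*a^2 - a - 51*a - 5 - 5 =-10*a^2 - 52*a - 10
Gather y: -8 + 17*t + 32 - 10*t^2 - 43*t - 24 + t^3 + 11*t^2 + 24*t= t^3 + t^2 - 2*t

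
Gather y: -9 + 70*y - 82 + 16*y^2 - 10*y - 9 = 16*y^2 + 60*y - 100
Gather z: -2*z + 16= 16 - 2*z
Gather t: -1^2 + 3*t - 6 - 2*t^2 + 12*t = -2*t^2 + 15*t - 7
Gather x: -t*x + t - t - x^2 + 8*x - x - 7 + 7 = -x^2 + x*(7 - t)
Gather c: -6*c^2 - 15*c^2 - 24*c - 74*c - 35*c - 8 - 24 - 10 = -21*c^2 - 133*c - 42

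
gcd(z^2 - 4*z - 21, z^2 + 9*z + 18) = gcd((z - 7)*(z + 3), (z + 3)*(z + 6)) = z + 3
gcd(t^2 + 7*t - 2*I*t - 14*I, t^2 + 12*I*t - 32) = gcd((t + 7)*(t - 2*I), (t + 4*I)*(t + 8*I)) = 1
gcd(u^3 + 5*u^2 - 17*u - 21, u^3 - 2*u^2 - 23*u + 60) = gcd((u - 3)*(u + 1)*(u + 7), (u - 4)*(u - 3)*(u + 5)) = u - 3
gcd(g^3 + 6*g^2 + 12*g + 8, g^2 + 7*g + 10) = g + 2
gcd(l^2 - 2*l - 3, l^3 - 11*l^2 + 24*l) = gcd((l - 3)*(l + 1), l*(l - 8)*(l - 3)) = l - 3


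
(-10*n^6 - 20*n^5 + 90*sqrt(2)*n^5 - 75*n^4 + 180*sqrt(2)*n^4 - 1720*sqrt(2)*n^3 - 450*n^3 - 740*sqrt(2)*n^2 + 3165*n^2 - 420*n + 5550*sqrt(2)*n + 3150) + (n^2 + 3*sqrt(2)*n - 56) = -10*n^6 - 20*n^5 + 90*sqrt(2)*n^5 - 75*n^4 + 180*sqrt(2)*n^4 - 1720*sqrt(2)*n^3 - 450*n^3 - 740*sqrt(2)*n^2 + 3166*n^2 - 420*n + 5553*sqrt(2)*n + 3094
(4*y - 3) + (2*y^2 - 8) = 2*y^2 + 4*y - 11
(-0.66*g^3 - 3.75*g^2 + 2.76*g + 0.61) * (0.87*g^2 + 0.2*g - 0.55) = -0.5742*g^5 - 3.3945*g^4 + 2.0142*g^3 + 3.1452*g^2 - 1.396*g - 0.3355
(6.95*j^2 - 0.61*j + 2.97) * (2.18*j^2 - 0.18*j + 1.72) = 15.151*j^4 - 2.5808*j^3 + 18.5384*j^2 - 1.5838*j + 5.1084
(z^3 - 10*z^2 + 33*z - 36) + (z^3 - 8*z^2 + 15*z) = 2*z^3 - 18*z^2 + 48*z - 36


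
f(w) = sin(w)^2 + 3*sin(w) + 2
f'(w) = 2*sin(w)*cos(w) + 3*cos(w)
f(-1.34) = 0.03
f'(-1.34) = 0.24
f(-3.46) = 3.04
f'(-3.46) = -3.44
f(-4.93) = 5.88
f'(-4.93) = 1.07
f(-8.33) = 0.12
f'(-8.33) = -0.56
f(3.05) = 2.28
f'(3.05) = -3.17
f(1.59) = 6.00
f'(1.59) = -0.10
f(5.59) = 0.49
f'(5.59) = 1.32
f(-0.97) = 0.21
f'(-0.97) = 0.76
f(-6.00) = 2.92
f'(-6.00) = 3.42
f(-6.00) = 2.92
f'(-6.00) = 3.42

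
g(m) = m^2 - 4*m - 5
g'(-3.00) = -10.00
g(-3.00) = 16.00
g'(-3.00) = -10.00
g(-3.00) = 16.00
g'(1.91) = -0.18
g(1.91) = -8.99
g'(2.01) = 0.02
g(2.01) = -9.00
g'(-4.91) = -13.82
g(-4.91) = 38.75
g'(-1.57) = -7.14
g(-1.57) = 3.74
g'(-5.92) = -15.84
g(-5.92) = 53.73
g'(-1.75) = -7.50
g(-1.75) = 5.06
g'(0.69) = -2.62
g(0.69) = -7.28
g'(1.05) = -1.90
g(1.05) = -8.10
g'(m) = 2*m - 4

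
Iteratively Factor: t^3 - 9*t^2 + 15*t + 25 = (t + 1)*(t^2 - 10*t + 25) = (t - 5)*(t + 1)*(t - 5)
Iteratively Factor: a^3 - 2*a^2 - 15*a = (a - 5)*(a^2 + 3*a) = a*(a - 5)*(a + 3)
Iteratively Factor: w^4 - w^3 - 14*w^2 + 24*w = (w - 3)*(w^3 + 2*w^2 - 8*w) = w*(w - 3)*(w^2 + 2*w - 8) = w*(w - 3)*(w + 4)*(w - 2)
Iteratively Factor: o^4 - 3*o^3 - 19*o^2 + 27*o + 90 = (o - 5)*(o^3 + 2*o^2 - 9*o - 18) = (o - 5)*(o - 3)*(o^2 + 5*o + 6) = (o - 5)*(o - 3)*(o + 3)*(o + 2)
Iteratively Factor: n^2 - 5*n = (n)*(n - 5)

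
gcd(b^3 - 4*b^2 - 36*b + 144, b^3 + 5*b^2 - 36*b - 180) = b^2 - 36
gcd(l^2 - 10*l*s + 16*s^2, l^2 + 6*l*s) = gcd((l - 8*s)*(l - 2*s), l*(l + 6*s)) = 1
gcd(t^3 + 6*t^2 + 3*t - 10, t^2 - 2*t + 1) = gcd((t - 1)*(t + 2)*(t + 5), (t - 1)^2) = t - 1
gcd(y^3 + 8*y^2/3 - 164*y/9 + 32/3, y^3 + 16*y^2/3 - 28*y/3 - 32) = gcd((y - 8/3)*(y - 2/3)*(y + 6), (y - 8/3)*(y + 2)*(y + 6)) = y^2 + 10*y/3 - 16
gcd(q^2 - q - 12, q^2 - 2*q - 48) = 1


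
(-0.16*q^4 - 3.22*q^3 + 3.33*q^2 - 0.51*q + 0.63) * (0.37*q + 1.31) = -0.0592*q^5 - 1.401*q^4 - 2.9861*q^3 + 4.1736*q^2 - 0.435*q + 0.8253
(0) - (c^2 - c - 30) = -c^2 + c + 30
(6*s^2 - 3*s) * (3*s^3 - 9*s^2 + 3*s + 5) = 18*s^5 - 63*s^4 + 45*s^3 + 21*s^2 - 15*s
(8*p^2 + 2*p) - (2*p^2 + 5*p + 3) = 6*p^2 - 3*p - 3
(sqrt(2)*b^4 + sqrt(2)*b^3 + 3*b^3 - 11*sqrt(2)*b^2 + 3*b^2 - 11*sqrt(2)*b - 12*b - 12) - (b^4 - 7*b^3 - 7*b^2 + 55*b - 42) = -b^4 + sqrt(2)*b^4 + sqrt(2)*b^3 + 10*b^3 - 11*sqrt(2)*b^2 + 10*b^2 - 67*b - 11*sqrt(2)*b + 30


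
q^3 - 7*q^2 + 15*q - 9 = (q - 3)^2*(q - 1)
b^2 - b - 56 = (b - 8)*(b + 7)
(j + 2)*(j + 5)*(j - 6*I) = j^3 + 7*j^2 - 6*I*j^2 + 10*j - 42*I*j - 60*I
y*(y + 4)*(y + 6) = y^3 + 10*y^2 + 24*y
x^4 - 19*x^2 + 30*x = x*(x - 3)*(x - 2)*(x + 5)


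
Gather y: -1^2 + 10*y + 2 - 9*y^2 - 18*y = -9*y^2 - 8*y + 1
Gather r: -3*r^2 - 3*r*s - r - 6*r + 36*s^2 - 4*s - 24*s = -3*r^2 + r*(-3*s - 7) + 36*s^2 - 28*s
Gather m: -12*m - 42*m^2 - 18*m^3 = -18*m^3 - 42*m^2 - 12*m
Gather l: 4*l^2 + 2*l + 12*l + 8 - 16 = 4*l^2 + 14*l - 8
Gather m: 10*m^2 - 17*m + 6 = 10*m^2 - 17*m + 6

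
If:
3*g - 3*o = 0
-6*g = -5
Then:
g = 5/6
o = 5/6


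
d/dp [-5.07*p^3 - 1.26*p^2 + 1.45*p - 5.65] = -15.21*p^2 - 2.52*p + 1.45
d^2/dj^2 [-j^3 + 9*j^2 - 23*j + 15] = 18 - 6*j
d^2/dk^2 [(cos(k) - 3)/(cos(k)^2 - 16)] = (8*(cos(k) - 3)*sin(k)^2*cos(k)^2 - (cos(k)^2 - 16)^2*cos(k) + 2*(cos(k)^2 - 16)*(-3*cos(2*k) + cos(3*k)))/(cos(k)^2 - 16)^3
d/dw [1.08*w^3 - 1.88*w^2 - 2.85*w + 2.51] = 3.24*w^2 - 3.76*w - 2.85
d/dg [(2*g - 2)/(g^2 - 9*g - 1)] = 2*(-g^2 + 2*g - 10)/(g^4 - 18*g^3 + 79*g^2 + 18*g + 1)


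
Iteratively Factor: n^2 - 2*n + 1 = (n - 1)*(n - 1)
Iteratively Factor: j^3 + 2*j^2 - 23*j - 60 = (j + 3)*(j^2 - j - 20) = (j + 3)*(j + 4)*(j - 5)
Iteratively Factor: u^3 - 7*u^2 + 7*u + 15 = (u - 3)*(u^2 - 4*u - 5) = (u - 5)*(u - 3)*(u + 1)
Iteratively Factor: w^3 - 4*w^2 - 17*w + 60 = (w + 4)*(w^2 - 8*w + 15) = (w - 5)*(w + 4)*(w - 3)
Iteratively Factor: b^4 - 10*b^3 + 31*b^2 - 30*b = (b - 2)*(b^3 - 8*b^2 + 15*b) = (b - 3)*(b - 2)*(b^2 - 5*b) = (b - 5)*(b - 3)*(b - 2)*(b)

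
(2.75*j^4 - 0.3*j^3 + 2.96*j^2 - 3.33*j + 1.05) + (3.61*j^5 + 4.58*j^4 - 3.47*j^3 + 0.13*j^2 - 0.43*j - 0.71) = 3.61*j^5 + 7.33*j^4 - 3.77*j^3 + 3.09*j^2 - 3.76*j + 0.34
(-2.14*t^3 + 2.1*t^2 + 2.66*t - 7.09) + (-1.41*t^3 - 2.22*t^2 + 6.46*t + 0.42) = -3.55*t^3 - 0.12*t^2 + 9.12*t - 6.67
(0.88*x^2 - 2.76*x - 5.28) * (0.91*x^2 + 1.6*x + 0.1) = 0.8008*x^4 - 1.1036*x^3 - 9.1328*x^2 - 8.724*x - 0.528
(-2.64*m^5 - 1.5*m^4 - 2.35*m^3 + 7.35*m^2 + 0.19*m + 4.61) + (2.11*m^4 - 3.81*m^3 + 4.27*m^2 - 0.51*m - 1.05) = -2.64*m^5 + 0.61*m^4 - 6.16*m^3 + 11.62*m^2 - 0.32*m + 3.56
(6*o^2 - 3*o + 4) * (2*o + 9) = 12*o^3 + 48*o^2 - 19*o + 36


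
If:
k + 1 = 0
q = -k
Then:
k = -1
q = 1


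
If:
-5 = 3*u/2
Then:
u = -10/3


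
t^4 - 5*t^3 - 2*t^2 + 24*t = t*(t - 4)*(t - 3)*(t + 2)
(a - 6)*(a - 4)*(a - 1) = a^3 - 11*a^2 + 34*a - 24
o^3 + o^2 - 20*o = o*(o - 4)*(o + 5)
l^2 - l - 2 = (l - 2)*(l + 1)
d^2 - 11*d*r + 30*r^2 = (d - 6*r)*(d - 5*r)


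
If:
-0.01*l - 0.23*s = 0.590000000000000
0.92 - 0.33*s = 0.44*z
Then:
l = 30.6666666666667*z - 123.121212121212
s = 2.78787878787879 - 1.33333333333333*z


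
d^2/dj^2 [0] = 0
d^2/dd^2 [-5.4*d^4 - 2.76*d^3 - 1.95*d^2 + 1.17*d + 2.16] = -64.8*d^2 - 16.56*d - 3.9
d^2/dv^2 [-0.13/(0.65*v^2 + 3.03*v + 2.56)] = (0.10985*v^2 + 0.51207*v - 0.13*(1.3*v + 3.03)*(2.6*v + 6.06) + 0.43264)/(0.65*v^2 + 3.03*v + 2.56)^3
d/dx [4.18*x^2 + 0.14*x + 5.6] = 8.36*x + 0.14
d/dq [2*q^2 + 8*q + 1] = 4*q + 8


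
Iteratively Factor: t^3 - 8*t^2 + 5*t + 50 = (t - 5)*(t^2 - 3*t - 10) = (t - 5)^2*(t + 2)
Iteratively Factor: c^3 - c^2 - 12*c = (c - 4)*(c^2 + 3*c) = (c - 4)*(c + 3)*(c)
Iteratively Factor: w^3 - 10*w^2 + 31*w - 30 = (w - 3)*(w^2 - 7*w + 10) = (w - 3)*(w - 2)*(w - 5)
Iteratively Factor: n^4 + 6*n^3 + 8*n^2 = (n + 4)*(n^3 + 2*n^2) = n*(n + 4)*(n^2 + 2*n) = n*(n + 2)*(n + 4)*(n)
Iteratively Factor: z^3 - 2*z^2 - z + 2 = (z + 1)*(z^2 - 3*z + 2) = (z - 1)*(z + 1)*(z - 2)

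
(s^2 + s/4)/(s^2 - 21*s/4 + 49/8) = 2*s*(4*s + 1)/(8*s^2 - 42*s + 49)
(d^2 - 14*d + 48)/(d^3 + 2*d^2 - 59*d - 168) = (d - 6)/(d^2 + 10*d + 21)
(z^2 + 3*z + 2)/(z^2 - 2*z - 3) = (z + 2)/(z - 3)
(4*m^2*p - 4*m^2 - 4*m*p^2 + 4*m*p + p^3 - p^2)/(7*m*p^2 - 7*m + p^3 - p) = (4*m^2 - 4*m*p + p^2)/(7*m*p + 7*m + p^2 + p)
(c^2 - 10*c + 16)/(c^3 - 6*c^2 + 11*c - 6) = (c - 8)/(c^2 - 4*c + 3)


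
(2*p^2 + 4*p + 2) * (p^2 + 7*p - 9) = 2*p^4 + 18*p^3 + 12*p^2 - 22*p - 18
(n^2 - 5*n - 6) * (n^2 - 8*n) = n^4 - 13*n^3 + 34*n^2 + 48*n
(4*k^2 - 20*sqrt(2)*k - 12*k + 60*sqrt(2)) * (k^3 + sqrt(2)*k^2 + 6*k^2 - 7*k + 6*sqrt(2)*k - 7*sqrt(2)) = 4*k^5 - 16*sqrt(2)*k^4 + 12*k^4 - 140*k^3 - 48*sqrt(2)*k^3 - 36*k^2 + 400*sqrt(2)*k^2 - 336*sqrt(2)*k + 1000*k - 840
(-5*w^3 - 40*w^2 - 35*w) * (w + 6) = -5*w^4 - 70*w^3 - 275*w^2 - 210*w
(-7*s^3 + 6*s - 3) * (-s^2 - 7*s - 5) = 7*s^5 + 49*s^4 + 29*s^3 - 39*s^2 - 9*s + 15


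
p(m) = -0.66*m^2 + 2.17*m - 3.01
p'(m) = 2.17 - 1.32*m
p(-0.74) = -4.98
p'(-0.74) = 3.15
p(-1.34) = -7.10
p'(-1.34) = 3.94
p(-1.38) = -7.26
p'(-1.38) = 3.99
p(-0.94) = -5.63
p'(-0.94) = 3.41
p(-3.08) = -15.95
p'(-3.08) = 6.24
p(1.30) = -1.30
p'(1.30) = 0.45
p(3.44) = -3.36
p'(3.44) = -2.37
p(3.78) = -4.24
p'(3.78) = -2.82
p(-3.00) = -15.46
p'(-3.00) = 6.13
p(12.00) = -72.01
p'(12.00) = -13.67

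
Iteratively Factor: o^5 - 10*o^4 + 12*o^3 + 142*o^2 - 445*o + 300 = (o - 5)*(o^4 - 5*o^3 - 13*o^2 + 77*o - 60) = (o - 5)*(o - 1)*(o^3 - 4*o^2 - 17*o + 60) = (o - 5)*(o - 1)*(o + 4)*(o^2 - 8*o + 15) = (o - 5)*(o - 3)*(o - 1)*(o + 4)*(o - 5)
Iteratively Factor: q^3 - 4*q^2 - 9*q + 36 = (q - 3)*(q^2 - q - 12) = (q - 3)*(q + 3)*(q - 4)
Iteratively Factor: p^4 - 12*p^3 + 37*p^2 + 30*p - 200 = (p - 5)*(p^3 - 7*p^2 + 2*p + 40) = (p - 5)*(p + 2)*(p^2 - 9*p + 20) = (p - 5)^2*(p + 2)*(p - 4)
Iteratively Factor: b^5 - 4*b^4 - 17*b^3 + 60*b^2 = (b)*(b^4 - 4*b^3 - 17*b^2 + 60*b) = b^2*(b^3 - 4*b^2 - 17*b + 60) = b^2*(b - 3)*(b^2 - b - 20) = b^2*(b - 3)*(b + 4)*(b - 5)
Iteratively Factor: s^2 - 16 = (s + 4)*(s - 4)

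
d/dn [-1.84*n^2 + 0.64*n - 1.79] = 0.64 - 3.68*n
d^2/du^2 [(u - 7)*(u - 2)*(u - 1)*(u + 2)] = 12*u^2 - 48*u + 6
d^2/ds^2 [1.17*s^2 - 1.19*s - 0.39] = 2.34000000000000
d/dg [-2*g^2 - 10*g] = -4*g - 10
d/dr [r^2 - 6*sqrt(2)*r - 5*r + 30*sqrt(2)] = 2*r - 6*sqrt(2) - 5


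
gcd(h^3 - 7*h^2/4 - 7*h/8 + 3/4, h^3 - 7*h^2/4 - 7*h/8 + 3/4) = h^3 - 7*h^2/4 - 7*h/8 + 3/4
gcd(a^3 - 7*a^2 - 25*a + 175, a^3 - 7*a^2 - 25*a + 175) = a^3 - 7*a^2 - 25*a + 175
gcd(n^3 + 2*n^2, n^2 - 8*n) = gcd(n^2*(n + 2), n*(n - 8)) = n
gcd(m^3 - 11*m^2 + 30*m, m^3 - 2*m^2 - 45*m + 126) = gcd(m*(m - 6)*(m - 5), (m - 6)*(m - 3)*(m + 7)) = m - 6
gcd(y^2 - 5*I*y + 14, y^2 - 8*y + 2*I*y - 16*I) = y + 2*I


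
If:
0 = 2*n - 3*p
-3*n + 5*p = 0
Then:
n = 0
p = 0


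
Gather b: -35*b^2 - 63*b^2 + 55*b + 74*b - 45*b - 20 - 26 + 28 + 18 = -98*b^2 + 84*b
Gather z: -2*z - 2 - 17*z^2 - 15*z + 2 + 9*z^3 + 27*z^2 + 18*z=9*z^3 + 10*z^2 + z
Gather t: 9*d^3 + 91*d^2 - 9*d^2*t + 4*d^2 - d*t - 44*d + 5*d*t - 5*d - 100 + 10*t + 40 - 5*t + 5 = 9*d^3 + 95*d^2 - 49*d + t*(-9*d^2 + 4*d + 5) - 55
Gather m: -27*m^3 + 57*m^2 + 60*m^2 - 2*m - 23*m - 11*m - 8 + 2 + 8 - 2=-27*m^3 + 117*m^2 - 36*m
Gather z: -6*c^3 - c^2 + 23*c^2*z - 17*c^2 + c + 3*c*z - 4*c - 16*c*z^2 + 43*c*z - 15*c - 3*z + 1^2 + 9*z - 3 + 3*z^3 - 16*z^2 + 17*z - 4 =-6*c^3 - 18*c^2 - 18*c + 3*z^3 + z^2*(-16*c - 16) + z*(23*c^2 + 46*c + 23) - 6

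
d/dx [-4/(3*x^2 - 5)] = 24*x/(3*x^2 - 5)^2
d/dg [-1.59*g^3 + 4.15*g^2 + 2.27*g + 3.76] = -4.77*g^2 + 8.3*g + 2.27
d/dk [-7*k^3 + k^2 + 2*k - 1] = -21*k^2 + 2*k + 2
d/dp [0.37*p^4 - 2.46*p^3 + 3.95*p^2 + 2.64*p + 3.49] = 1.48*p^3 - 7.38*p^2 + 7.9*p + 2.64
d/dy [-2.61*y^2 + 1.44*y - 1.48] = 1.44 - 5.22*y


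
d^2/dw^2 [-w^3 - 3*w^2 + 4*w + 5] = -6*w - 6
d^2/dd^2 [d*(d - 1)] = 2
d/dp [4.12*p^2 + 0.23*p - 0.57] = 8.24*p + 0.23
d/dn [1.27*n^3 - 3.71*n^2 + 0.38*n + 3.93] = 3.81*n^2 - 7.42*n + 0.38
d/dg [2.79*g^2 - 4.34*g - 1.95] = 5.58*g - 4.34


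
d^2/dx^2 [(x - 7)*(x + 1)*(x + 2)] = 6*x - 8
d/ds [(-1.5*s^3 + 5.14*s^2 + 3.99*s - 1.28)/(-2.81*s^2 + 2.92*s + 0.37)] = (4.215*s^4 - 8.76*s^3 + 24.5557*s^2 - 3.39*s + 5.2139)/(7.8961*s^4 - 16.4104*s^3 + 6.447*s^2 + 2.1608*s + 0.1369)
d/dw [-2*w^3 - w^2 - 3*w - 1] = -6*w^2 - 2*w - 3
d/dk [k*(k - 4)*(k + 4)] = 3*k^2 - 16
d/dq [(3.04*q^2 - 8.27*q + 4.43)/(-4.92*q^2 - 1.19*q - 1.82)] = (-44.306*q^2 + 32.5256*q + 20.3231)/(24.2064*q^4 + 11.7096*q^3 + 19.3249*q^2 + 4.3316*q + 3.3124)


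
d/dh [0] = 0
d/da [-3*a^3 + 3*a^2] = 3*a*(2 - 3*a)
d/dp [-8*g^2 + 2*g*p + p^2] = 2*g + 2*p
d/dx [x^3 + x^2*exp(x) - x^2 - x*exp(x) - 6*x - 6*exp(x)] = x^2*exp(x) + 3*x^2 + x*exp(x) - 2*x - 7*exp(x) - 6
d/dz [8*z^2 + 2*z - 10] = 16*z + 2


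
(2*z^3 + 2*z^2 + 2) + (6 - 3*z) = 2*z^3 + 2*z^2 - 3*z + 8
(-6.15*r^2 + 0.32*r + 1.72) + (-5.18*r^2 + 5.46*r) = -11.33*r^2 + 5.78*r + 1.72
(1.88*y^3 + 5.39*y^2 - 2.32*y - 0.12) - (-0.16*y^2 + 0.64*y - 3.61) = 1.88*y^3 + 5.55*y^2 - 2.96*y + 3.49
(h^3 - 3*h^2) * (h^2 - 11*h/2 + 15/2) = h^5 - 17*h^4/2 + 24*h^3 - 45*h^2/2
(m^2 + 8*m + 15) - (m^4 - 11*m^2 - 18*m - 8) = -m^4 + 12*m^2 + 26*m + 23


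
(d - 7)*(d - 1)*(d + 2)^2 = d^4 - 4*d^3 - 21*d^2 - 4*d + 28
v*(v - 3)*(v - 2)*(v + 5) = v^4 - 19*v^2 + 30*v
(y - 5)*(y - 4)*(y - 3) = y^3 - 12*y^2 + 47*y - 60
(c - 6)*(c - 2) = c^2 - 8*c + 12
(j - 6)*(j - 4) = j^2 - 10*j + 24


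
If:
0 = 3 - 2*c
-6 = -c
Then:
No Solution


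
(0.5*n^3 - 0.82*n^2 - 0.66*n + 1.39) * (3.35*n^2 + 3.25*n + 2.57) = 1.675*n^5 - 1.122*n^4 - 3.591*n^3 + 0.4041*n^2 + 2.8213*n + 3.5723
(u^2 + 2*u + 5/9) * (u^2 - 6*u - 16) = u^4 - 4*u^3 - 247*u^2/9 - 106*u/3 - 80/9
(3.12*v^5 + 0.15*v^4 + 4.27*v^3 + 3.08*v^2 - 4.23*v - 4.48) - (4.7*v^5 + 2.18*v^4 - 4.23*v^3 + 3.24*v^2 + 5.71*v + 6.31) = -1.58*v^5 - 2.03*v^4 + 8.5*v^3 - 0.16*v^2 - 9.94*v - 10.79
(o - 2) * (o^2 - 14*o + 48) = o^3 - 16*o^2 + 76*o - 96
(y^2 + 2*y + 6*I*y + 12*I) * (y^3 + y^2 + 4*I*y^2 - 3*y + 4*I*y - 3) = y^5 + 3*y^4 + 10*I*y^4 - 25*y^3 + 30*I*y^3 - 81*y^2 + 2*I*y^2 - 54*y - 54*I*y - 36*I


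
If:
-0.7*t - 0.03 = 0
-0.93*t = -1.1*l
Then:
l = -0.04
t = -0.04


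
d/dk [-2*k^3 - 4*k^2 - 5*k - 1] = -6*k^2 - 8*k - 5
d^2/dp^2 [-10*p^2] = -20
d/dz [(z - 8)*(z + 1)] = 2*z - 7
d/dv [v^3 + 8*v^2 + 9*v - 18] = 3*v^2 + 16*v + 9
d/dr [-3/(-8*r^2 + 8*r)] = 3*(1 - 2*r)/(8*r^2*(r - 1)^2)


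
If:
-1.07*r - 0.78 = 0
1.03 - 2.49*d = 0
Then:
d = 0.41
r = -0.73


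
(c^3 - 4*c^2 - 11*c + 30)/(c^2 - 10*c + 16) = (c^2 - 2*c - 15)/(c - 8)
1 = 1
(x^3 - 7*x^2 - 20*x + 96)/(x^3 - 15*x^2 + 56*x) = (x^2 + x - 12)/(x*(x - 7))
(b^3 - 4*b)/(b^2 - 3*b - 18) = b*(4 - b^2)/(-b^2 + 3*b + 18)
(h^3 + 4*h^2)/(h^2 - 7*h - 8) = h^2*(h + 4)/(h^2 - 7*h - 8)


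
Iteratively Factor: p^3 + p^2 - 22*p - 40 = (p + 2)*(p^2 - p - 20) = (p + 2)*(p + 4)*(p - 5)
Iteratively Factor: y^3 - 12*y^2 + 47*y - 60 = (y - 4)*(y^2 - 8*y + 15) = (y - 4)*(y - 3)*(y - 5)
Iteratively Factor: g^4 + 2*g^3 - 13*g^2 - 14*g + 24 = (g - 1)*(g^3 + 3*g^2 - 10*g - 24) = (g - 1)*(g + 4)*(g^2 - g - 6) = (g - 3)*(g - 1)*(g + 4)*(g + 2)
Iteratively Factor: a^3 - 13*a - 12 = (a + 3)*(a^2 - 3*a - 4) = (a + 1)*(a + 3)*(a - 4)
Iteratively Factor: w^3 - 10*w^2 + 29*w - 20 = (w - 1)*(w^2 - 9*w + 20) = (w - 4)*(w - 1)*(w - 5)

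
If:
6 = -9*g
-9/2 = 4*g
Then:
No Solution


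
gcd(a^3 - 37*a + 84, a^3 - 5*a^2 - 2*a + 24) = a^2 - 7*a + 12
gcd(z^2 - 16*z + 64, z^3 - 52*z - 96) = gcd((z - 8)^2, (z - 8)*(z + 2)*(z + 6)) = z - 8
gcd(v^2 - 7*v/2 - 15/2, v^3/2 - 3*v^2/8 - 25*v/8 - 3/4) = 1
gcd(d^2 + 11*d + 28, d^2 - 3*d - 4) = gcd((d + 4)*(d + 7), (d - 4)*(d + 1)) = 1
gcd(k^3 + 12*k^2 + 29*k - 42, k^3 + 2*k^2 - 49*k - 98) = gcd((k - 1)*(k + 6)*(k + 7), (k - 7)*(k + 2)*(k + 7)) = k + 7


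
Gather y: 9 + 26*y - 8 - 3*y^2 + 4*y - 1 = -3*y^2 + 30*y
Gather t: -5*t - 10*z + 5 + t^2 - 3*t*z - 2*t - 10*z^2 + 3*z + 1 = t^2 + t*(-3*z - 7) - 10*z^2 - 7*z + 6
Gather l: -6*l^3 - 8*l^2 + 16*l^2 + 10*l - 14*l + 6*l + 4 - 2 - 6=-6*l^3 + 8*l^2 + 2*l - 4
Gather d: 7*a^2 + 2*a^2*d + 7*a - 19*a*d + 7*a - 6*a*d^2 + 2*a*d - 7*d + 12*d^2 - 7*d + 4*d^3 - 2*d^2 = 7*a^2 + 14*a + 4*d^3 + d^2*(10 - 6*a) + d*(2*a^2 - 17*a - 14)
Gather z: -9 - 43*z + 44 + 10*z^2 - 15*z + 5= 10*z^2 - 58*z + 40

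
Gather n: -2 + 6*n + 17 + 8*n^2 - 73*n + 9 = 8*n^2 - 67*n + 24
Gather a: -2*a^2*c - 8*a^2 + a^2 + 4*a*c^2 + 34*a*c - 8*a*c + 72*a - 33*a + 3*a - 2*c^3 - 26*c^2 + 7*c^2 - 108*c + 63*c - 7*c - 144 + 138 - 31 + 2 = a^2*(-2*c - 7) + a*(4*c^2 + 26*c + 42) - 2*c^3 - 19*c^2 - 52*c - 35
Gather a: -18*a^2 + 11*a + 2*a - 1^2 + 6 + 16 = -18*a^2 + 13*a + 21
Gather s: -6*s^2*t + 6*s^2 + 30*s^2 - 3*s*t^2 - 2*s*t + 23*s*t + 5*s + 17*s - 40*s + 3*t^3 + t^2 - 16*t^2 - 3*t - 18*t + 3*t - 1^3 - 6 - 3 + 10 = s^2*(36 - 6*t) + s*(-3*t^2 + 21*t - 18) + 3*t^3 - 15*t^2 - 18*t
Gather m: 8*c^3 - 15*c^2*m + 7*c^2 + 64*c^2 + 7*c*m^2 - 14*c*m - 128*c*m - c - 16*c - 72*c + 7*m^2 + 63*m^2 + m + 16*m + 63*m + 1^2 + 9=8*c^3 + 71*c^2 - 89*c + m^2*(7*c + 70) + m*(-15*c^2 - 142*c + 80) + 10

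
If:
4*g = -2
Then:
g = -1/2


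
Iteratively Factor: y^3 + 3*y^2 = (y)*(y^2 + 3*y) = y^2*(y + 3)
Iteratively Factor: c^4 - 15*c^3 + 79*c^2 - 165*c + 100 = (c - 5)*(c^3 - 10*c^2 + 29*c - 20) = (c - 5)*(c - 1)*(c^2 - 9*c + 20) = (c - 5)*(c - 4)*(c - 1)*(c - 5)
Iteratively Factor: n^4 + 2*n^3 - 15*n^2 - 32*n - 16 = (n - 4)*(n^3 + 6*n^2 + 9*n + 4) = (n - 4)*(n + 1)*(n^2 + 5*n + 4) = (n - 4)*(n + 1)*(n + 4)*(n + 1)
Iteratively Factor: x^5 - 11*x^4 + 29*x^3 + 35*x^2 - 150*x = (x - 5)*(x^4 - 6*x^3 - x^2 + 30*x) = (x - 5)*(x + 2)*(x^3 - 8*x^2 + 15*x) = (x - 5)^2*(x + 2)*(x^2 - 3*x) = (x - 5)^2*(x - 3)*(x + 2)*(x)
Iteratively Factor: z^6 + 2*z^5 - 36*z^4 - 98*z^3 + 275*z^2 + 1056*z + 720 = (z + 4)*(z^5 - 2*z^4 - 28*z^3 + 14*z^2 + 219*z + 180) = (z + 3)*(z + 4)*(z^4 - 5*z^3 - 13*z^2 + 53*z + 60) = (z + 3)^2*(z + 4)*(z^3 - 8*z^2 + 11*z + 20) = (z + 1)*(z + 3)^2*(z + 4)*(z^2 - 9*z + 20) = (z - 4)*(z + 1)*(z + 3)^2*(z + 4)*(z - 5)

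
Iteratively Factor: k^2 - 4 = (k + 2)*(k - 2)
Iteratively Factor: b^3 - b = (b)*(b^2 - 1) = b*(b + 1)*(b - 1)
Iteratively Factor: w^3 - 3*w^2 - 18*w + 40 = (w - 5)*(w^2 + 2*w - 8) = (w - 5)*(w + 4)*(w - 2)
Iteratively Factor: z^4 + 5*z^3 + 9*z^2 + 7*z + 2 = (z + 1)*(z^3 + 4*z^2 + 5*z + 2) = (z + 1)*(z + 2)*(z^2 + 2*z + 1) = (z + 1)^2*(z + 2)*(z + 1)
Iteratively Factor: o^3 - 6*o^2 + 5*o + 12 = (o - 3)*(o^2 - 3*o - 4) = (o - 3)*(o + 1)*(o - 4)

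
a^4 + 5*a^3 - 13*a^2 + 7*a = a*(a - 1)^2*(a + 7)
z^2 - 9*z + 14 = (z - 7)*(z - 2)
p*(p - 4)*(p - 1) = p^3 - 5*p^2 + 4*p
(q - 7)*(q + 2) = q^2 - 5*q - 14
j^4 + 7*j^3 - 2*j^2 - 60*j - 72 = (j - 3)*(j + 2)^2*(j + 6)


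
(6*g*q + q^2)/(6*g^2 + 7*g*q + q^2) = q/(g + q)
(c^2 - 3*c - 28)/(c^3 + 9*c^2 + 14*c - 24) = (c - 7)/(c^2 + 5*c - 6)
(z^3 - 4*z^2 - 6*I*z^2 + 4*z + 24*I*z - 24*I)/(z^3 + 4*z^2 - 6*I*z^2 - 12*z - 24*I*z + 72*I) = (z - 2)/(z + 6)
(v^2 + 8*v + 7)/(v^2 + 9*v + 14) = (v + 1)/(v + 2)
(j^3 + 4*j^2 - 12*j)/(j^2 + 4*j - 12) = j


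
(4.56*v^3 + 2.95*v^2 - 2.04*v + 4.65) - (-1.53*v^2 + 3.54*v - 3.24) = 4.56*v^3 + 4.48*v^2 - 5.58*v + 7.89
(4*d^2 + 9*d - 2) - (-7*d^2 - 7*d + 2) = 11*d^2 + 16*d - 4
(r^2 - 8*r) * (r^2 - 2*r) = r^4 - 10*r^3 + 16*r^2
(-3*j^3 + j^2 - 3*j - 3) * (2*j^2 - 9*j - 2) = -6*j^5 + 29*j^4 - 9*j^3 + 19*j^2 + 33*j + 6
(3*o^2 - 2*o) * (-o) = -3*o^3 + 2*o^2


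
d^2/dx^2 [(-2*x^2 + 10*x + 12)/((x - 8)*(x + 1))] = -8/(x^3 - 24*x^2 + 192*x - 512)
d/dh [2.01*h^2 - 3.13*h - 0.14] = 4.02*h - 3.13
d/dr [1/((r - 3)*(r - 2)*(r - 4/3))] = 3*(-9*r^2 + 38*r - 38)/(9*r^6 - 114*r^5 + 589*r^4 - 1588*r^3 + 2356*r^2 - 1824*r + 576)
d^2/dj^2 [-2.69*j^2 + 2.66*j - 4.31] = -5.38000000000000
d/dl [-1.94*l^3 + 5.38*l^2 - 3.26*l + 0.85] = -5.82*l^2 + 10.76*l - 3.26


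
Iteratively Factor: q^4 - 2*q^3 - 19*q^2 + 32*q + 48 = (q + 4)*(q^3 - 6*q^2 + 5*q + 12) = (q - 4)*(q + 4)*(q^2 - 2*q - 3) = (q - 4)*(q + 1)*(q + 4)*(q - 3)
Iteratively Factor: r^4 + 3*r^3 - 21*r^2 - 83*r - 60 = (r + 3)*(r^3 - 21*r - 20) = (r + 1)*(r + 3)*(r^2 - r - 20) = (r - 5)*(r + 1)*(r + 3)*(r + 4)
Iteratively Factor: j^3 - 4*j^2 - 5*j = (j)*(j^2 - 4*j - 5) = j*(j + 1)*(j - 5)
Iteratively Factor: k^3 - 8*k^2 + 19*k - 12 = (k - 1)*(k^2 - 7*k + 12) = (k - 4)*(k - 1)*(k - 3)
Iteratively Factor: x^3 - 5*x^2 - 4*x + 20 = (x - 2)*(x^2 - 3*x - 10) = (x - 5)*(x - 2)*(x + 2)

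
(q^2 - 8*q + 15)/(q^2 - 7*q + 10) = (q - 3)/(q - 2)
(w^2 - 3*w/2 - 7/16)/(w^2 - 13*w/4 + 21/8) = (4*w + 1)/(2*(2*w - 3))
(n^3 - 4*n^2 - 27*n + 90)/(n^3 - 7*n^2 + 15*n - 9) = (n^2 - n - 30)/(n^2 - 4*n + 3)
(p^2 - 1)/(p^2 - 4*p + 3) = (p + 1)/(p - 3)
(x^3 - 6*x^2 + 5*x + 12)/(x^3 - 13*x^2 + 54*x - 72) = (x + 1)/(x - 6)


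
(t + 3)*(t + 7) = t^2 + 10*t + 21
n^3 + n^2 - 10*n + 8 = (n - 2)*(n - 1)*(n + 4)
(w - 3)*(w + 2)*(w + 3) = w^3 + 2*w^2 - 9*w - 18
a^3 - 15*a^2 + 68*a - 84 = (a - 7)*(a - 6)*(a - 2)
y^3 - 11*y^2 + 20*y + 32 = (y - 8)*(y - 4)*(y + 1)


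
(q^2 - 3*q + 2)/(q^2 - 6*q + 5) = (q - 2)/(q - 5)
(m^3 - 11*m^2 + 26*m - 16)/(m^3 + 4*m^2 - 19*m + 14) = (m - 8)/(m + 7)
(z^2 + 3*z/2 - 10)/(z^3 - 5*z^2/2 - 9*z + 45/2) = (z + 4)/(z^2 - 9)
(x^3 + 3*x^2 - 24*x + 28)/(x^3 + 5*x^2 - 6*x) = (x^3 + 3*x^2 - 24*x + 28)/(x*(x^2 + 5*x - 6))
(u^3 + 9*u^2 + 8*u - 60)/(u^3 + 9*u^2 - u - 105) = (u^2 + 4*u - 12)/(u^2 + 4*u - 21)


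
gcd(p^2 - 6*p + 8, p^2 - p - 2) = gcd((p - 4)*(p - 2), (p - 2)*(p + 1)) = p - 2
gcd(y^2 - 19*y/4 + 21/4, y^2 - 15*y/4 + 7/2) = y - 7/4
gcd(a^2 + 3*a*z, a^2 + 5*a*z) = a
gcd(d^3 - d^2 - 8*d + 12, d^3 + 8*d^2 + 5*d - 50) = d - 2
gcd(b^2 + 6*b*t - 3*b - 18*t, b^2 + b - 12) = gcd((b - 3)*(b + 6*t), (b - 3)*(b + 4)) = b - 3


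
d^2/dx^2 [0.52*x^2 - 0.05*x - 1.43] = 1.04000000000000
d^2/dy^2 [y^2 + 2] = 2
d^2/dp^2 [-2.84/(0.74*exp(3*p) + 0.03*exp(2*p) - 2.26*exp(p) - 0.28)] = (-2.84*(2.22*exp(2*p) + 0.06*exp(p) - 2.26)*(4.44*exp(2*p) + 0.12*exp(p) - 4.52)*exp(p) + (18.9144*exp(2*p) + 0.3408*exp(p) - 6.4184)*(0.74*exp(3*p) + 0.03*exp(2*p) - 2.26*exp(p) - 0.28))*exp(p)/(0.74*exp(3*p) + 0.03*exp(2*p) - 2.26*exp(p) - 0.28)^3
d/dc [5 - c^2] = -2*c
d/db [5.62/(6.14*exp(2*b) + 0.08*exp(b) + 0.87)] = (-69.0136*exp(b) - 0.4496)*exp(b)/(6.14*exp(2*b) + 0.08*exp(b) + 0.87)^2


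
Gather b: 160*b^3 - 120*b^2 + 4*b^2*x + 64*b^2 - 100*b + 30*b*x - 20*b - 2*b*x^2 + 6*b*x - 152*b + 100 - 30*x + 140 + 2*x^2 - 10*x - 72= 160*b^3 + b^2*(4*x - 56) + b*(-2*x^2 + 36*x - 272) + 2*x^2 - 40*x + 168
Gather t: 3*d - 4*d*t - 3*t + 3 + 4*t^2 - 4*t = 3*d + 4*t^2 + t*(-4*d - 7) + 3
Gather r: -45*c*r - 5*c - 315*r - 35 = -5*c + r*(-45*c - 315) - 35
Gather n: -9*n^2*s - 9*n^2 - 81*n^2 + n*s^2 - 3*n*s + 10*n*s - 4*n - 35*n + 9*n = n^2*(-9*s - 90) + n*(s^2 + 7*s - 30)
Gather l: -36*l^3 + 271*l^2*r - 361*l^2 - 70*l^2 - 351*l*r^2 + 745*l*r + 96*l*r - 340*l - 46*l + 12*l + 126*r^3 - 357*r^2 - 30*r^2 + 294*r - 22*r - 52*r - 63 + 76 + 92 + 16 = -36*l^3 + l^2*(271*r - 431) + l*(-351*r^2 + 841*r - 374) + 126*r^3 - 387*r^2 + 220*r + 121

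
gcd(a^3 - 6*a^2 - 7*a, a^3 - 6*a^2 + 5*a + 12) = a + 1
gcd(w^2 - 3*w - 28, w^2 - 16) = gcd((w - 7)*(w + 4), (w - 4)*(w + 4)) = w + 4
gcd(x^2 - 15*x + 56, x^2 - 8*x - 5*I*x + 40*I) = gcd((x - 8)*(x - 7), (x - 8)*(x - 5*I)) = x - 8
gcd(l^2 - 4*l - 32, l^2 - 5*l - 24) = l - 8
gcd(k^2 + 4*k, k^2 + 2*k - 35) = 1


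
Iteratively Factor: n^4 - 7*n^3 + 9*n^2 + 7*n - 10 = (n + 1)*(n^3 - 8*n^2 + 17*n - 10) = (n - 2)*(n + 1)*(n^2 - 6*n + 5) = (n - 2)*(n - 1)*(n + 1)*(n - 5)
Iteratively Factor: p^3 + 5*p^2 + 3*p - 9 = (p - 1)*(p^2 + 6*p + 9) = (p - 1)*(p + 3)*(p + 3)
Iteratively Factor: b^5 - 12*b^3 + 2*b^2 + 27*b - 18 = (b - 1)*(b^4 + b^3 - 11*b^2 - 9*b + 18) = (b - 3)*(b - 1)*(b^3 + 4*b^2 + b - 6) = (b - 3)*(b - 1)^2*(b^2 + 5*b + 6) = (b - 3)*(b - 1)^2*(b + 3)*(b + 2)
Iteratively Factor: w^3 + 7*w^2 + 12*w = (w + 3)*(w^2 + 4*w) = (w + 3)*(w + 4)*(w)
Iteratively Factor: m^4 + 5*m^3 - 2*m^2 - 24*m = (m - 2)*(m^3 + 7*m^2 + 12*m) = (m - 2)*(m + 4)*(m^2 + 3*m) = (m - 2)*(m + 3)*(m + 4)*(m)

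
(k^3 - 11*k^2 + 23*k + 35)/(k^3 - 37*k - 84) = (k^2 - 4*k - 5)/(k^2 + 7*k + 12)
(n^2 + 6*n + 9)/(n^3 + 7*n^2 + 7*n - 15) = (n + 3)/(n^2 + 4*n - 5)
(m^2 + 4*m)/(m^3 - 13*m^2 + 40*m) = (m + 4)/(m^2 - 13*m + 40)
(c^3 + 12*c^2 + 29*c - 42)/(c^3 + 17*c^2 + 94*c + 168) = (c - 1)/(c + 4)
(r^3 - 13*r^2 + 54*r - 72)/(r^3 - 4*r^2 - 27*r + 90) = (r - 4)/(r + 5)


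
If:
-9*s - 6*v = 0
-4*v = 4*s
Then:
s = 0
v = 0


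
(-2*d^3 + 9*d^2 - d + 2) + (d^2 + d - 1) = -2*d^3 + 10*d^2 + 1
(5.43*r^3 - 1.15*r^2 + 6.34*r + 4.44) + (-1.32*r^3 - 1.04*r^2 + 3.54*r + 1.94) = 4.11*r^3 - 2.19*r^2 + 9.88*r + 6.38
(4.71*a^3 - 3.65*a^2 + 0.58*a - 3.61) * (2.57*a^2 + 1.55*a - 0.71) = 12.1047*a^5 - 2.08*a^4 - 7.511*a^3 - 5.7872*a^2 - 6.0073*a + 2.5631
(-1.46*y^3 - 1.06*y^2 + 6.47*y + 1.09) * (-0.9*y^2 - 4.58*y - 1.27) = 1.314*y^5 + 7.6408*y^4 + 0.886*y^3 - 29.2674*y^2 - 13.2091*y - 1.3843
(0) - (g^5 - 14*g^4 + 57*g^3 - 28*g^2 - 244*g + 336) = -g^5 + 14*g^4 - 57*g^3 + 28*g^2 + 244*g - 336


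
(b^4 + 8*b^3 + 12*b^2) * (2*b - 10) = 2*b^5 + 6*b^4 - 56*b^3 - 120*b^2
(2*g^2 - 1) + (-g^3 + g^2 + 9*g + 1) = -g^3 + 3*g^2 + 9*g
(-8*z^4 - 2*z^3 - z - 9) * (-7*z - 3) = 56*z^5 + 38*z^4 + 6*z^3 + 7*z^2 + 66*z + 27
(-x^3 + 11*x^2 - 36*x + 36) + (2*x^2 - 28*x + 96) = -x^3 + 13*x^2 - 64*x + 132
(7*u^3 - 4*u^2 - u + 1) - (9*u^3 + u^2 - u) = -2*u^3 - 5*u^2 + 1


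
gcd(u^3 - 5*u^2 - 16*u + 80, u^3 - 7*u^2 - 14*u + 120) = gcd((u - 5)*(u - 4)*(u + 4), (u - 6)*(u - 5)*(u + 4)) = u^2 - u - 20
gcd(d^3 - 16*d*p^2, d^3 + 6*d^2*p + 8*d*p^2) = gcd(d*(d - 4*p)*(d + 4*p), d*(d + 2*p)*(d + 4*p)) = d^2 + 4*d*p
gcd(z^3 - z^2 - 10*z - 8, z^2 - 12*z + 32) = z - 4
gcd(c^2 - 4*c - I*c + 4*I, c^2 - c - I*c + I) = c - I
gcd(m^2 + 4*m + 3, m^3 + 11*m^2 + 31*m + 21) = m^2 + 4*m + 3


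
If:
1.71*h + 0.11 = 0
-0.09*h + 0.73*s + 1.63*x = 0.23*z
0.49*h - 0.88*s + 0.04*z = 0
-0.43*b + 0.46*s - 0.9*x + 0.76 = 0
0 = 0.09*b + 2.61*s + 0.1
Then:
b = 2.03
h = -0.06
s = -0.11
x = -0.18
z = -1.59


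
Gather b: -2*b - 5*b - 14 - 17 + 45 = 14 - 7*b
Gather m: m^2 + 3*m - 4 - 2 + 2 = m^2 + 3*m - 4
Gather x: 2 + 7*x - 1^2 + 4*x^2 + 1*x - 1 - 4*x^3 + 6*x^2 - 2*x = -4*x^3 + 10*x^2 + 6*x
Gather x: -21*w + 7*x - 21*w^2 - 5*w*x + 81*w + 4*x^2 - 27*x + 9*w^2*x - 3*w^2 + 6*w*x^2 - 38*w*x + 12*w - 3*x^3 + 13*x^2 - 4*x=-24*w^2 + 72*w - 3*x^3 + x^2*(6*w + 17) + x*(9*w^2 - 43*w - 24)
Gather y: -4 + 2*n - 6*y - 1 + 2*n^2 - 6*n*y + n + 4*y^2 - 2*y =2*n^2 + 3*n + 4*y^2 + y*(-6*n - 8) - 5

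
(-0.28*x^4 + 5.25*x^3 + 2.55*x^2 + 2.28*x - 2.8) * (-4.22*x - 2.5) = 1.1816*x^5 - 21.455*x^4 - 23.886*x^3 - 15.9966*x^2 + 6.116*x + 7.0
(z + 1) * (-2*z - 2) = -2*z^2 - 4*z - 2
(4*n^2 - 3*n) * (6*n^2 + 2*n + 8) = 24*n^4 - 10*n^3 + 26*n^2 - 24*n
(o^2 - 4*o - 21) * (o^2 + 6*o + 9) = o^4 + 2*o^3 - 36*o^2 - 162*o - 189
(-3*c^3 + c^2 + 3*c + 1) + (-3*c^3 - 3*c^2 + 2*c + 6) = -6*c^3 - 2*c^2 + 5*c + 7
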